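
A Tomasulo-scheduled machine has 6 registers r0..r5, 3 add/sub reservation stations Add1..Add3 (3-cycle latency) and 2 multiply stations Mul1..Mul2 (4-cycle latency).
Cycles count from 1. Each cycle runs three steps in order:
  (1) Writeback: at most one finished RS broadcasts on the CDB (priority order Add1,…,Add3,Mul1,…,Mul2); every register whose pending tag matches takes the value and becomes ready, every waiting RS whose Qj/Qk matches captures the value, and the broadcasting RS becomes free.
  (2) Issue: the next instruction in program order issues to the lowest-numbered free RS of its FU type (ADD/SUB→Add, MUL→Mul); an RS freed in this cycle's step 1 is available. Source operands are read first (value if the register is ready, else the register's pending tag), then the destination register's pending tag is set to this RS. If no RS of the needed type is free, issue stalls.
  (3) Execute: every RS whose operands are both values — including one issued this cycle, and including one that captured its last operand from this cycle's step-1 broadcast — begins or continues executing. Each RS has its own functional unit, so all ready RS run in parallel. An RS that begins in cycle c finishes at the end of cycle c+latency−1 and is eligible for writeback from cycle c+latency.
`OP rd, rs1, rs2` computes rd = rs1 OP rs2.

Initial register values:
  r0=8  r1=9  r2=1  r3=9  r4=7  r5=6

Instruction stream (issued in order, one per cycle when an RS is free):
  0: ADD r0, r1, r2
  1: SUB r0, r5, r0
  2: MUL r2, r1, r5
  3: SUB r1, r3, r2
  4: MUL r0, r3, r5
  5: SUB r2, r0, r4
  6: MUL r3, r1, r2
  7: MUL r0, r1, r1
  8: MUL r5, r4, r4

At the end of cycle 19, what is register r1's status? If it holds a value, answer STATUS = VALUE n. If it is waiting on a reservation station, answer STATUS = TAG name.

STATUS = VALUE -45

  c1: issue ADD r0<-Add1  regs: r0:Add1,r1:9,r2:1,r3:9,r4:7,r5:6
  c2: issue SUB r0<-Add2  regs: r0:Add2,r1:9,r2:1,r3:9,r4:7,r5:6
  c3: issue MUL r2<-Mul1  regs: r0:Add2,r1:9,r2:Mul1,r3:9,r4:7,r5:6
  c4: CDB Add1=10; issue SUB r1<-Add1  regs: r0:Add2,r1:Add1,r2:Mul1,r3:9,r4:7,r5:6
  c5: issue MUL r0<-Mul2  regs: r0:Mul2,r1:Add1,r2:Mul1,r3:9,r4:7,r5:6
  c6: issue SUB r2<-Add3  regs: r0:Mul2,r1:Add1,r2:Add3,r3:9,r4:7,r5:6
  c7: CDB Add2=-4; stall  regs: r0:Mul2,r1:Add1,r2:Add3,r3:9,r4:7,r5:6
  c8: CDB Mul1=54; issue MUL r3<-Mul1  regs: r0:Mul2,r1:Add1,r2:Add3,r3:Mul1,r4:7,r5:6
  c9: CDB Mul2=54; issue MUL r0<-Mul2  regs: r0:Mul2,r1:Add1,r2:Add3,r3:Mul1,r4:7,r5:6
  c10: stall  regs: r0:Mul2,r1:Add1,r2:Add3,r3:Mul1,r4:7,r5:6
  c11: CDB Add1=-45; stall  regs: r0:Mul2,r1:-45,r2:Add3,r3:Mul1,r4:7,r5:6
  c12: CDB Add3=47; stall  regs: r0:Mul2,r1:-45,r2:47,r3:Mul1,r4:7,r5:6
  c13: stall  regs: r0:Mul2,r1:-45,r2:47,r3:Mul1,r4:7,r5:6
  c14: stall  regs: r0:Mul2,r1:-45,r2:47,r3:Mul1,r4:7,r5:6
  c15: CDB Mul2=2025; issue MUL r5<-Mul2  regs: r0:2025,r1:-45,r2:47,r3:Mul1,r4:7,r5:Mul2
  c16: CDB Mul1=-2115  regs: r0:2025,r1:-45,r2:47,r3:-2115,r4:7,r5:Mul2
  c17: -  regs: r0:2025,r1:-45,r2:47,r3:-2115,r4:7,r5:Mul2
  c18: -  regs: r0:2025,r1:-45,r2:47,r3:-2115,r4:7,r5:Mul2
  c19: CDB Mul2=49  regs: r0:2025,r1:-45,r2:47,r3:-2115,r4:7,r5:49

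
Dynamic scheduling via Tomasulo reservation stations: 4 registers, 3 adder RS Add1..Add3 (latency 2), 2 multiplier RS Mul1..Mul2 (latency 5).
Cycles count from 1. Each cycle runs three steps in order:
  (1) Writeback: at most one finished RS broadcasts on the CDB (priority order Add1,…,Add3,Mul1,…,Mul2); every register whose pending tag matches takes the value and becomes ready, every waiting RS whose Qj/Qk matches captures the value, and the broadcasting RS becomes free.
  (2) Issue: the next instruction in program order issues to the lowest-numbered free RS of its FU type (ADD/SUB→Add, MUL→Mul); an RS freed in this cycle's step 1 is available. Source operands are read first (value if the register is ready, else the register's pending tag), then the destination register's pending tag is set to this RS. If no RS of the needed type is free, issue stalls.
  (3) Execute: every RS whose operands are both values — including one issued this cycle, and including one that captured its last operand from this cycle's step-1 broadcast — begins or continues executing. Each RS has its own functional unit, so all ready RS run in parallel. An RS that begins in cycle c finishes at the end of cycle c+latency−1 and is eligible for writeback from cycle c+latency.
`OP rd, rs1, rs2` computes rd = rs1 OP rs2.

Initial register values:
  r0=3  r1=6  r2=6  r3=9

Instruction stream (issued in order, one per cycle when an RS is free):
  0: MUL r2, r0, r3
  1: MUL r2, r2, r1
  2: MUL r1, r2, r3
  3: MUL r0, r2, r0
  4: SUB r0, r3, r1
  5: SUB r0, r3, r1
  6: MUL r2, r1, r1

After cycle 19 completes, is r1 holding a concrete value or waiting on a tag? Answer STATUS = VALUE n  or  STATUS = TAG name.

STATUS = VALUE 1458

  c1: issue MUL r2<-Mul1  regs: r0:3,r1:6,r2:Mul1,r3:9
  c2: issue MUL r2<-Mul2  regs: r0:3,r1:6,r2:Mul2,r3:9
  c3: stall  regs: r0:3,r1:6,r2:Mul2,r3:9
  c4: stall  regs: r0:3,r1:6,r2:Mul2,r3:9
  c5: stall  regs: r0:3,r1:6,r2:Mul2,r3:9
  c6: CDB Mul1=27; issue MUL r1<-Mul1  regs: r0:3,r1:Mul1,r2:Mul2,r3:9
  c7: stall  regs: r0:3,r1:Mul1,r2:Mul2,r3:9
  c8: stall  regs: r0:3,r1:Mul1,r2:Mul2,r3:9
  c9: stall  regs: r0:3,r1:Mul1,r2:Mul2,r3:9
  c10: stall  regs: r0:3,r1:Mul1,r2:Mul2,r3:9
  c11: CDB Mul2=162; issue MUL r0<-Mul2  regs: r0:Mul2,r1:Mul1,r2:162,r3:9
  c12: issue SUB r0<-Add1  regs: r0:Add1,r1:Mul1,r2:162,r3:9
  c13: issue SUB r0<-Add2  regs: r0:Add2,r1:Mul1,r2:162,r3:9
  c14: stall  regs: r0:Add2,r1:Mul1,r2:162,r3:9
  c15: stall  regs: r0:Add2,r1:Mul1,r2:162,r3:9
  c16: CDB Mul1=1458; issue MUL r2<-Mul1  regs: r0:Add2,r1:1458,r2:Mul1,r3:9
  c17: CDB Mul2=486  regs: r0:Add2,r1:1458,r2:Mul1,r3:9
  c18: CDB Add1=-1449  regs: r0:Add2,r1:1458,r2:Mul1,r3:9
  c19: CDB Add2=-1449  regs: r0:-1449,r1:1458,r2:Mul1,r3:9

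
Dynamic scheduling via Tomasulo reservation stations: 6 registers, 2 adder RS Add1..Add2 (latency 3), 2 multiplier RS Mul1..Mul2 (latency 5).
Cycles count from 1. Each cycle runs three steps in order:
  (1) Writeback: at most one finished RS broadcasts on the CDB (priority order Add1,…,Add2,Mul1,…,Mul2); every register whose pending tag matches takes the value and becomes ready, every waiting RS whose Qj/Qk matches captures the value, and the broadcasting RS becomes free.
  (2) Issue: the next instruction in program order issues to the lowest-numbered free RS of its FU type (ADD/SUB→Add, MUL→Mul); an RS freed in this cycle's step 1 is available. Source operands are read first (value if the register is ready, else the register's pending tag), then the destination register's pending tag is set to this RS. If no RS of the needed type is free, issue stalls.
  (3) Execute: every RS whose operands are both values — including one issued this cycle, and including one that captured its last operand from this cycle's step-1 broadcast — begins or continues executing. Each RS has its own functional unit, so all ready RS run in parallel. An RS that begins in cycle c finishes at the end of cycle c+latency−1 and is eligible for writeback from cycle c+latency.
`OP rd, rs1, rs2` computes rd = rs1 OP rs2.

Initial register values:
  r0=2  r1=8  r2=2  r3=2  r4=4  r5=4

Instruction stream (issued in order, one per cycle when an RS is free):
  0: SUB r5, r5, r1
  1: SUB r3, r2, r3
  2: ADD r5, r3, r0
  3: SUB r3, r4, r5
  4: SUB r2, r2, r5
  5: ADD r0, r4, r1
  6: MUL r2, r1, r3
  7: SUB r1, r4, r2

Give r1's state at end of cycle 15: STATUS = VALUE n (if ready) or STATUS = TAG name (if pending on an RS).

STATUS = TAG Add2

c1: issue SUB r5<-Add1 | r0:2,r1:8,r2:2,r3:2,r4:4,r5:Add1
c2: issue SUB r3<-Add2 | r0:2,r1:8,r2:2,r3:Add2,r4:4,r5:Add1
c3: stall | r0:2,r1:8,r2:2,r3:Add2,r4:4,r5:Add1
c4: CDB Add1=-4; issue ADD r5<-Add1 | r0:2,r1:8,r2:2,r3:Add2,r4:4,r5:Add1
c5: CDB Add2=0; issue SUB r3<-Add2 | r0:2,r1:8,r2:2,r3:Add2,r4:4,r5:Add1
c6: stall | r0:2,r1:8,r2:2,r3:Add2,r4:4,r5:Add1
c7: stall | r0:2,r1:8,r2:2,r3:Add2,r4:4,r5:Add1
c8: CDB Add1=2; issue SUB r2<-Add1 | r0:2,r1:8,r2:Add1,r3:Add2,r4:4,r5:2
c9: stall | r0:2,r1:8,r2:Add1,r3:Add2,r4:4,r5:2
c10: stall | r0:2,r1:8,r2:Add1,r3:Add2,r4:4,r5:2
c11: CDB Add1=0; issue ADD r0<-Add1 | r0:Add1,r1:8,r2:0,r3:Add2,r4:4,r5:2
c12: CDB Add2=2; issue MUL r2<-Mul1 | r0:Add1,r1:8,r2:Mul1,r3:2,r4:4,r5:2
c13: issue SUB r1<-Add2 | r0:Add1,r1:Add2,r2:Mul1,r3:2,r4:4,r5:2
c14: CDB Add1=12 | r0:12,r1:Add2,r2:Mul1,r3:2,r4:4,r5:2
c15: - | r0:12,r1:Add2,r2:Mul1,r3:2,r4:4,r5:2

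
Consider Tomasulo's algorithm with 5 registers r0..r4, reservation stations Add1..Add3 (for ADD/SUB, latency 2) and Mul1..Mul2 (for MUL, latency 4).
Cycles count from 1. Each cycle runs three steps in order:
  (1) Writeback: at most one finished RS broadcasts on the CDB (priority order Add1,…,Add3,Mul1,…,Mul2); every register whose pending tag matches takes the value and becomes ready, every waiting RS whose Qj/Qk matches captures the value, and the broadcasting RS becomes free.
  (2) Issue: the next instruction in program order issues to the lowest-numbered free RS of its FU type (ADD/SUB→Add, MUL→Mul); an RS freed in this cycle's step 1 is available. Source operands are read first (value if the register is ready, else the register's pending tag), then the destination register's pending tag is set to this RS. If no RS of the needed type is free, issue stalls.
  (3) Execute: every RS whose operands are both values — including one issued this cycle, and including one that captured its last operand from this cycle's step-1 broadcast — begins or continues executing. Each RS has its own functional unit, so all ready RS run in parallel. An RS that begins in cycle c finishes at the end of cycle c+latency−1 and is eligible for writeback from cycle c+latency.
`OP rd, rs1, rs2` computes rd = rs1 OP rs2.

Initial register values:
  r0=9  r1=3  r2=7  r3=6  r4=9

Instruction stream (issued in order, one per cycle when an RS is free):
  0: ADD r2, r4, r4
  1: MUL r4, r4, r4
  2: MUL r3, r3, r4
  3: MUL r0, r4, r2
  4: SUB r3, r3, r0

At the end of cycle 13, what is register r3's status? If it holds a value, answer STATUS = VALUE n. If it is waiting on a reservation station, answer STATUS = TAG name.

STATUS = VALUE -972

c1: issue ADD r2<-Add1 | r0:9,r1:3,r2:Add1,r3:6,r4:9
c2: issue MUL r4<-Mul1 | r0:9,r1:3,r2:Add1,r3:6,r4:Mul1
c3: CDB Add1=18; issue MUL r3<-Mul2 | r0:9,r1:3,r2:18,r3:Mul2,r4:Mul1
c4: stall | r0:9,r1:3,r2:18,r3:Mul2,r4:Mul1
c5: stall | r0:9,r1:3,r2:18,r3:Mul2,r4:Mul1
c6: CDB Mul1=81; issue MUL r0<-Mul1 | r0:Mul1,r1:3,r2:18,r3:Mul2,r4:81
c7: issue SUB r3<-Add1 | r0:Mul1,r1:3,r2:18,r3:Add1,r4:81
c8: - | r0:Mul1,r1:3,r2:18,r3:Add1,r4:81
c9: - | r0:Mul1,r1:3,r2:18,r3:Add1,r4:81
c10: CDB Mul1=1458 | r0:1458,r1:3,r2:18,r3:Add1,r4:81
c11: CDB Mul2=486 | r0:1458,r1:3,r2:18,r3:Add1,r4:81
c12: - | r0:1458,r1:3,r2:18,r3:Add1,r4:81
c13: CDB Add1=-972 | r0:1458,r1:3,r2:18,r3:-972,r4:81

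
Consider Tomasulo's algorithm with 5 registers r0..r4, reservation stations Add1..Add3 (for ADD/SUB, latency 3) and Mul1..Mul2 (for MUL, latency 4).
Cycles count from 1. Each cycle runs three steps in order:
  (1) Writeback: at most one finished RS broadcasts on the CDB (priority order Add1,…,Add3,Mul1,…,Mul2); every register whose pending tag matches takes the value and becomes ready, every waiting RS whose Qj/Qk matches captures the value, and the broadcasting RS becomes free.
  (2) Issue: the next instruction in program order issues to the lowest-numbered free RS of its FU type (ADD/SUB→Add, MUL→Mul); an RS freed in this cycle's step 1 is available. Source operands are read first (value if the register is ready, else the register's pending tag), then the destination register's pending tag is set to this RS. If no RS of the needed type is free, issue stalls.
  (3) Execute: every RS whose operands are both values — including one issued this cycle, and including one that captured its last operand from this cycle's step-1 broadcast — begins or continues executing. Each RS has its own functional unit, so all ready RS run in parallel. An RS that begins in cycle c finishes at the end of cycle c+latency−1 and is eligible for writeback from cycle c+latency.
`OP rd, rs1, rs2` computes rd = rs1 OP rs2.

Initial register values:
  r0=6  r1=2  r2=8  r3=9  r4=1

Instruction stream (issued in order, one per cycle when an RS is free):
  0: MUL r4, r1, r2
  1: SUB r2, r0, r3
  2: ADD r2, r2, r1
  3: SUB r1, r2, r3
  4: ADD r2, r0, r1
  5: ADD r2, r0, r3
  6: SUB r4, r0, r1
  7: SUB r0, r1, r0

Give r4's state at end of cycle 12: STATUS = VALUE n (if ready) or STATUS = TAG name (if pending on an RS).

STATUS = TAG Add2

  c1: issue MUL r4<-Mul1  regs: r0:6,r1:2,r2:8,r3:9,r4:Mul1
  c2: issue SUB r2<-Add1  regs: r0:6,r1:2,r2:Add1,r3:9,r4:Mul1
  c3: issue ADD r2<-Add2  regs: r0:6,r1:2,r2:Add2,r3:9,r4:Mul1
  c4: issue SUB r1<-Add3  regs: r0:6,r1:Add3,r2:Add2,r3:9,r4:Mul1
  c5: CDB Add1=-3; issue ADD r2<-Add1  regs: r0:6,r1:Add3,r2:Add1,r3:9,r4:Mul1
  c6: CDB Mul1=16; stall  regs: r0:6,r1:Add3,r2:Add1,r3:9,r4:16
  c7: stall  regs: r0:6,r1:Add3,r2:Add1,r3:9,r4:16
  c8: CDB Add2=-1; issue ADD r2<-Add2  regs: r0:6,r1:Add3,r2:Add2,r3:9,r4:16
  c9: stall  regs: r0:6,r1:Add3,r2:Add2,r3:9,r4:16
  c10: stall  regs: r0:6,r1:Add3,r2:Add2,r3:9,r4:16
  c11: CDB Add2=15; issue SUB r4<-Add2  regs: r0:6,r1:Add3,r2:15,r3:9,r4:Add2
  c12: CDB Add3=-10; issue SUB r0<-Add3  regs: r0:Add3,r1:-10,r2:15,r3:9,r4:Add2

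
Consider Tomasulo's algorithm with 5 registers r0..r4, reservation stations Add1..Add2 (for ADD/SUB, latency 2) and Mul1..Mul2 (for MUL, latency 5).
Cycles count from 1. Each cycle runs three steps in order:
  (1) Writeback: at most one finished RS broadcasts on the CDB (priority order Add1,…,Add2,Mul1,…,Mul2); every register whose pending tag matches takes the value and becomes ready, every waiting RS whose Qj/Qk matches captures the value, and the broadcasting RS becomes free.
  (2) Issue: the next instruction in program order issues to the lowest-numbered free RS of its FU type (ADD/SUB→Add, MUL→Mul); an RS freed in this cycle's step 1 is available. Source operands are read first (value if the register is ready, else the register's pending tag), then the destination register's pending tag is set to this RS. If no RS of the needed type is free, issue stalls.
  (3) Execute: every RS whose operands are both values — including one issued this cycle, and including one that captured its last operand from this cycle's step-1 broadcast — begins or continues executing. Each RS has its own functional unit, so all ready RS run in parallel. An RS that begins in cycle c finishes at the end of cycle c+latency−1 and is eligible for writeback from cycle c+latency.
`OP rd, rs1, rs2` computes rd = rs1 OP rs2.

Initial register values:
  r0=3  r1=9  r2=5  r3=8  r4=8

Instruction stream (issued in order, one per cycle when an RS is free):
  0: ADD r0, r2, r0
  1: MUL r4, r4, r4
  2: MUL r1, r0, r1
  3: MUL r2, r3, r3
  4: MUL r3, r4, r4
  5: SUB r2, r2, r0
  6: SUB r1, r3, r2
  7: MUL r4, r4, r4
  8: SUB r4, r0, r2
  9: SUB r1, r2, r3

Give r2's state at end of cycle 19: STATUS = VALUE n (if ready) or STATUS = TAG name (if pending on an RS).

cycle 1: issue ADD r0<-Add1 // r0:Add1,r1:9,r2:5,r3:8,r4:8
cycle 2: issue MUL r4<-Mul1 // r0:Add1,r1:9,r2:5,r3:8,r4:Mul1
cycle 3: CDB Add1=8; issue MUL r1<-Mul2 // r0:8,r1:Mul2,r2:5,r3:8,r4:Mul1
cycle 4: stall // r0:8,r1:Mul2,r2:5,r3:8,r4:Mul1
cycle 5: stall // r0:8,r1:Mul2,r2:5,r3:8,r4:Mul1
cycle 6: stall // r0:8,r1:Mul2,r2:5,r3:8,r4:Mul1
cycle 7: CDB Mul1=64; issue MUL r2<-Mul1 // r0:8,r1:Mul2,r2:Mul1,r3:8,r4:64
cycle 8: CDB Mul2=72; issue MUL r3<-Mul2 // r0:8,r1:72,r2:Mul1,r3:Mul2,r4:64
cycle 9: issue SUB r2<-Add1 // r0:8,r1:72,r2:Add1,r3:Mul2,r4:64
cycle 10: issue SUB r1<-Add2 // r0:8,r1:Add2,r2:Add1,r3:Mul2,r4:64
cycle 11: stall // r0:8,r1:Add2,r2:Add1,r3:Mul2,r4:64
cycle 12: CDB Mul1=64; issue MUL r4<-Mul1 // r0:8,r1:Add2,r2:Add1,r3:Mul2,r4:Mul1
cycle 13: CDB Mul2=4096; stall // r0:8,r1:Add2,r2:Add1,r3:4096,r4:Mul1
cycle 14: CDB Add1=56; issue SUB r4<-Add1 // r0:8,r1:Add2,r2:56,r3:4096,r4:Add1
cycle 15: stall // r0:8,r1:Add2,r2:56,r3:4096,r4:Add1
cycle 16: CDB Add1=-48; issue SUB r1<-Add1 // r0:8,r1:Add1,r2:56,r3:4096,r4:-48
cycle 17: CDB Add2=4040 // r0:8,r1:Add1,r2:56,r3:4096,r4:-48
cycle 18: CDB Add1=-4040 // r0:8,r1:-4040,r2:56,r3:4096,r4:-48
cycle 19: CDB Mul1=4096 // r0:8,r1:-4040,r2:56,r3:4096,r4:-48

STATUS = VALUE 56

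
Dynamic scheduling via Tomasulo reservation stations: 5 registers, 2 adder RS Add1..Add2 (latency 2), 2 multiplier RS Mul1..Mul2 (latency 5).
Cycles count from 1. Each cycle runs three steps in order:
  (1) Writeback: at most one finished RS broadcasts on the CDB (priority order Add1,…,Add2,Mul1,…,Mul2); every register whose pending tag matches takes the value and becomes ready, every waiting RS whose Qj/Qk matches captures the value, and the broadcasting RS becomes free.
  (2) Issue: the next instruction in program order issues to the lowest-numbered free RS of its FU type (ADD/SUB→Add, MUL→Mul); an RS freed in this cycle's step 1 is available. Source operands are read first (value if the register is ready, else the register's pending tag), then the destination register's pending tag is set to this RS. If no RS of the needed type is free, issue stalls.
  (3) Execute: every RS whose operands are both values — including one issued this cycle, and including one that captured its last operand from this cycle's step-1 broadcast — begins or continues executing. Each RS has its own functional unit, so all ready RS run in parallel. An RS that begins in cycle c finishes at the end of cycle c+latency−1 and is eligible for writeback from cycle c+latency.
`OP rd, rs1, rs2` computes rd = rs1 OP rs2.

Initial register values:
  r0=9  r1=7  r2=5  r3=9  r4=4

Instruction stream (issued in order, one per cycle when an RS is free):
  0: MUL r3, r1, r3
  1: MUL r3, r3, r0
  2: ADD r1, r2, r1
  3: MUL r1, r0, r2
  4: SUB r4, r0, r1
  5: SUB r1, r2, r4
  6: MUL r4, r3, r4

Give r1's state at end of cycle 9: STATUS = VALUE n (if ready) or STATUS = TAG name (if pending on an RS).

STATUS = TAG Add2

cycle 1: issue MUL r3<-Mul1 // r0:9,r1:7,r2:5,r3:Mul1,r4:4
cycle 2: issue MUL r3<-Mul2 // r0:9,r1:7,r2:5,r3:Mul2,r4:4
cycle 3: issue ADD r1<-Add1 // r0:9,r1:Add1,r2:5,r3:Mul2,r4:4
cycle 4: stall // r0:9,r1:Add1,r2:5,r3:Mul2,r4:4
cycle 5: CDB Add1=12; stall // r0:9,r1:12,r2:5,r3:Mul2,r4:4
cycle 6: CDB Mul1=63; issue MUL r1<-Mul1 // r0:9,r1:Mul1,r2:5,r3:Mul2,r4:4
cycle 7: issue SUB r4<-Add1 // r0:9,r1:Mul1,r2:5,r3:Mul2,r4:Add1
cycle 8: issue SUB r1<-Add2 // r0:9,r1:Add2,r2:5,r3:Mul2,r4:Add1
cycle 9: stall // r0:9,r1:Add2,r2:5,r3:Mul2,r4:Add1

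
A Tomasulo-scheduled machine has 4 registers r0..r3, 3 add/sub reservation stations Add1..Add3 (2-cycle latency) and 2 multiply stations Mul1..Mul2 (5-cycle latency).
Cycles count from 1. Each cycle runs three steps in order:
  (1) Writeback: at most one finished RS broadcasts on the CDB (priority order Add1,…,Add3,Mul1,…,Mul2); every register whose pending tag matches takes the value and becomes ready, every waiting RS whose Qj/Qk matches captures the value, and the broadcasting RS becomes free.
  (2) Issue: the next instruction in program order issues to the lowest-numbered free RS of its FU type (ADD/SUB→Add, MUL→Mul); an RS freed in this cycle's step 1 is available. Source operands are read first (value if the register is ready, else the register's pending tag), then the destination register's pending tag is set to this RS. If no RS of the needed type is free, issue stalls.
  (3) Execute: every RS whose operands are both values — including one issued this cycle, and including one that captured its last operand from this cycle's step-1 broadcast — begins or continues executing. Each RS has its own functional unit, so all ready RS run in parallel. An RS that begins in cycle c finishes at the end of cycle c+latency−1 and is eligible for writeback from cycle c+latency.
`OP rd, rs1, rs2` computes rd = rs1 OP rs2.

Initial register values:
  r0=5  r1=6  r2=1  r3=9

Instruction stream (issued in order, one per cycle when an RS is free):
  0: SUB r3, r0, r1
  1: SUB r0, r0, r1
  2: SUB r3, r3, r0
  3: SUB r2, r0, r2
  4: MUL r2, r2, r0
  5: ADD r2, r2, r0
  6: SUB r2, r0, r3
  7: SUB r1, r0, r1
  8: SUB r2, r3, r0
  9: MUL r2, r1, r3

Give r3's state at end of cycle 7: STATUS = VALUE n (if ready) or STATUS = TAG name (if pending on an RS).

c1: issue SUB r3<-Add1 | r0:5,r1:6,r2:1,r3:Add1
c2: issue SUB r0<-Add2 | r0:Add2,r1:6,r2:1,r3:Add1
c3: CDB Add1=-1; issue SUB r3<-Add1 | r0:Add2,r1:6,r2:1,r3:Add1
c4: CDB Add2=-1; issue SUB r2<-Add2 | r0:-1,r1:6,r2:Add2,r3:Add1
c5: issue MUL r2<-Mul1 | r0:-1,r1:6,r2:Mul1,r3:Add1
c6: CDB Add1=0; issue ADD r2<-Add1 | r0:-1,r1:6,r2:Add1,r3:0
c7: CDB Add2=-2; issue SUB r2<-Add2 | r0:-1,r1:6,r2:Add2,r3:0

STATUS = VALUE 0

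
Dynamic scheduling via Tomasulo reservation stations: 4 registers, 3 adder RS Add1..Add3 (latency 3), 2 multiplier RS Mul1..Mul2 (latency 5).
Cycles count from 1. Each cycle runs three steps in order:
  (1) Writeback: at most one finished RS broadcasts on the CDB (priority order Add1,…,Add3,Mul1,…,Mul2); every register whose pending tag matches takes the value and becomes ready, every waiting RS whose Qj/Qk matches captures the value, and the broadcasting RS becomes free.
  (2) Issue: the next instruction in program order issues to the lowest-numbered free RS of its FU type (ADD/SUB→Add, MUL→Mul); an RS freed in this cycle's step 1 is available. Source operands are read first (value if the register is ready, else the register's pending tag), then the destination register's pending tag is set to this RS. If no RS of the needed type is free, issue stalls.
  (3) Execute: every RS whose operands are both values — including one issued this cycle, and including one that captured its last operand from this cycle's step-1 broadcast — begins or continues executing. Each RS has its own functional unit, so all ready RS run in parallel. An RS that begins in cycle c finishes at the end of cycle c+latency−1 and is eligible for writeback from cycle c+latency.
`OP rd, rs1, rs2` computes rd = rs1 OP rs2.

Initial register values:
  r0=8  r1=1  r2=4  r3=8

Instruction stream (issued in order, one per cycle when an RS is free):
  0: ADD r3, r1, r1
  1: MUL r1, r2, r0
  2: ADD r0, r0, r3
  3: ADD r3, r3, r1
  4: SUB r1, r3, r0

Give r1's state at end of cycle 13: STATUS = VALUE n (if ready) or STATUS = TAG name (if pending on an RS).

c1: issue ADD r3<-Add1 | r0:8,r1:1,r2:4,r3:Add1
c2: issue MUL r1<-Mul1 | r0:8,r1:Mul1,r2:4,r3:Add1
c3: issue ADD r0<-Add2 | r0:Add2,r1:Mul1,r2:4,r3:Add1
c4: CDB Add1=2; issue ADD r3<-Add1 | r0:Add2,r1:Mul1,r2:4,r3:Add1
c5: issue SUB r1<-Add3 | r0:Add2,r1:Add3,r2:4,r3:Add1
c6: - | r0:Add2,r1:Add3,r2:4,r3:Add1
c7: CDB Add2=10 | r0:10,r1:Add3,r2:4,r3:Add1
c8: CDB Mul1=32 | r0:10,r1:Add3,r2:4,r3:Add1
c9: - | r0:10,r1:Add3,r2:4,r3:Add1
c10: - | r0:10,r1:Add3,r2:4,r3:Add1
c11: CDB Add1=34 | r0:10,r1:Add3,r2:4,r3:34
c12: - | r0:10,r1:Add3,r2:4,r3:34
c13: - | r0:10,r1:Add3,r2:4,r3:34

STATUS = TAG Add3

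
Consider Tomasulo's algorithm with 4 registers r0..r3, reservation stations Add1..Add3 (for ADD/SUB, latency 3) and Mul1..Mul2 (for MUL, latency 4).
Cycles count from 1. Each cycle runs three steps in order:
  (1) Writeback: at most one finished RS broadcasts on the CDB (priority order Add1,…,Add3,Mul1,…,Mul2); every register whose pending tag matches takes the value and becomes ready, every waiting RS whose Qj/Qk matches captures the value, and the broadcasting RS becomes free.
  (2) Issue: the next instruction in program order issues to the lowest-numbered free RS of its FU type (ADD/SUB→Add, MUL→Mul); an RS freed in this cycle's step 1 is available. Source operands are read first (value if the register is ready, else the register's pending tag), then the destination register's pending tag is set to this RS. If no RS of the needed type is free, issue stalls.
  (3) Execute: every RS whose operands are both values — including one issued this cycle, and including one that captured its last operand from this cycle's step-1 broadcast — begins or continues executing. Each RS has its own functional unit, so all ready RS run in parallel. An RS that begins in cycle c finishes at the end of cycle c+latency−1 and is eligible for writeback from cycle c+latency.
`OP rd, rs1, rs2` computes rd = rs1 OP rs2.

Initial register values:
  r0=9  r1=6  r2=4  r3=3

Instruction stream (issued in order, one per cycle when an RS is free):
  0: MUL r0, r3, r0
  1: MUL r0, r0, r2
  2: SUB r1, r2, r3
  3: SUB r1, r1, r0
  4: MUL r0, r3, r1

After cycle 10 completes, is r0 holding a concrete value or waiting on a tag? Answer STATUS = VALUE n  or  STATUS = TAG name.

  c1: issue MUL r0<-Mul1  regs: r0:Mul1,r1:6,r2:4,r3:3
  c2: issue MUL r0<-Mul2  regs: r0:Mul2,r1:6,r2:4,r3:3
  c3: issue SUB r1<-Add1  regs: r0:Mul2,r1:Add1,r2:4,r3:3
  c4: issue SUB r1<-Add2  regs: r0:Mul2,r1:Add2,r2:4,r3:3
  c5: CDB Mul1=27; issue MUL r0<-Mul1  regs: r0:Mul1,r1:Add2,r2:4,r3:3
  c6: CDB Add1=1  regs: r0:Mul1,r1:Add2,r2:4,r3:3
  c7: -  regs: r0:Mul1,r1:Add2,r2:4,r3:3
  c8: -  regs: r0:Mul1,r1:Add2,r2:4,r3:3
  c9: CDB Mul2=108  regs: r0:Mul1,r1:Add2,r2:4,r3:3
  c10: -  regs: r0:Mul1,r1:Add2,r2:4,r3:3

STATUS = TAG Mul1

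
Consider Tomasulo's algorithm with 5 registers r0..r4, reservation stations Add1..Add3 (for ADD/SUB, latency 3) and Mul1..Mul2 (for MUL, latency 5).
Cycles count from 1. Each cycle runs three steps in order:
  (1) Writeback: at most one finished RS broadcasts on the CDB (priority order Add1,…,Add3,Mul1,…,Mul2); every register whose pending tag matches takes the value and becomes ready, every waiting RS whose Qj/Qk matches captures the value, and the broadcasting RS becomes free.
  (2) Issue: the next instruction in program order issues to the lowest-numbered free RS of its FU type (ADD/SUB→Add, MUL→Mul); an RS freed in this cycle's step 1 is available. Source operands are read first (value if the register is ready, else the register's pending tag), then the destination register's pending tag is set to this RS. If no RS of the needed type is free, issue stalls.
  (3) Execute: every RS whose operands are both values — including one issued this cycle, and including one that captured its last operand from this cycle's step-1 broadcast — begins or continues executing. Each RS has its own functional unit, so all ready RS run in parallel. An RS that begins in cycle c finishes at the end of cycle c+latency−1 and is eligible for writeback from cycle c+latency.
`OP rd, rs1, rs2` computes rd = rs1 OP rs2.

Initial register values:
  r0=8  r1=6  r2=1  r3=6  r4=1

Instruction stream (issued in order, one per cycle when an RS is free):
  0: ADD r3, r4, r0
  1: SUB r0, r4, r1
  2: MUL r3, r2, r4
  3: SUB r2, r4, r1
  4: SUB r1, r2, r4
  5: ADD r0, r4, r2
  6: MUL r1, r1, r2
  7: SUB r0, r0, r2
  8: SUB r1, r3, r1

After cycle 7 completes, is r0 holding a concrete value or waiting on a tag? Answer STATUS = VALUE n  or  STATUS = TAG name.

STATUS = TAG Add3

c1: issue ADD r3<-Add1 | r0:8,r1:6,r2:1,r3:Add1,r4:1
c2: issue SUB r0<-Add2 | r0:Add2,r1:6,r2:1,r3:Add1,r4:1
c3: issue MUL r3<-Mul1 | r0:Add2,r1:6,r2:1,r3:Mul1,r4:1
c4: CDB Add1=9; issue SUB r2<-Add1 | r0:Add2,r1:6,r2:Add1,r3:Mul1,r4:1
c5: CDB Add2=-5; issue SUB r1<-Add2 | r0:-5,r1:Add2,r2:Add1,r3:Mul1,r4:1
c6: issue ADD r0<-Add3 | r0:Add3,r1:Add2,r2:Add1,r3:Mul1,r4:1
c7: CDB Add1=-5; issue MUL r1<-Mul2 | r0:Add3,r1:Mul2,r2:-5,r3:Mul1,r4:1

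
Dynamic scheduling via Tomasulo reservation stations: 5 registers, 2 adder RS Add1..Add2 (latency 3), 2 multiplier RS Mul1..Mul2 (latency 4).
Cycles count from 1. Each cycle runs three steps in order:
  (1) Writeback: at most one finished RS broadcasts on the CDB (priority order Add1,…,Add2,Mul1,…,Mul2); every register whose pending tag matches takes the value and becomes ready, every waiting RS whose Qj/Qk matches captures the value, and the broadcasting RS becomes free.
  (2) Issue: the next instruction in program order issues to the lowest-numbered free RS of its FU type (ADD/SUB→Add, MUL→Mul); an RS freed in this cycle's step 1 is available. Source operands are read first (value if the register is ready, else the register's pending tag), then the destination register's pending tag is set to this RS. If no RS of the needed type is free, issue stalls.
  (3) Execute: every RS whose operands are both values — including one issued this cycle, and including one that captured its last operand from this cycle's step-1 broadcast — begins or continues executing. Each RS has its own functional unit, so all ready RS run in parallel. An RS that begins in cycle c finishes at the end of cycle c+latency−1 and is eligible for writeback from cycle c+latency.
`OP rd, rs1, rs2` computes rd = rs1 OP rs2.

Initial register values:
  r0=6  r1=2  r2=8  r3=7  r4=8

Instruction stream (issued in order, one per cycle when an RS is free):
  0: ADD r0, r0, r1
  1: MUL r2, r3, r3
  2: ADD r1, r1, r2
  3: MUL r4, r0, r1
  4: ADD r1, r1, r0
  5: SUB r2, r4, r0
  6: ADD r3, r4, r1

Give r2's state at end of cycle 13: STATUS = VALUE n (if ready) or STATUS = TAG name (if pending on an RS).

cycle 1: issue ADD r0<-Add1 // r0:Add1,r1:2,r2:8,r3:7,r4:8
cycle 2: issue MUL r2<-Mul1 // r0:Add1,r1:2,r2:Mul1,r3:7,r4:8
cycle 3: issue ADD r1<-Add2 // r0:Add1,r1:Add2,r2:Mul1,r3:7,r4:8
cycle 4: CDB Add1=8; issue MUL r4<-Mul2 // r0:8,r1:Add2,r2:Mul1,r3:7,r4:Mul2
cycle 5: issue ADD r1<-Add1 // r0:8,r1:Add1,r2:Mul1,r3:7,r4:Mul2
cycle 6: CDB Mul1=49; stall // r0:8,r1:Add1,r2:49,r3:7,r4:Mul2
cycle 7: stall // r0:8,r1:Add1,r2:49,r3:7,r4:Mul2
cycle 8: stall // r0:8,r1:Add1,r2:49,r3:7,r4:Mul2
cycle 9: CDB Add2=51; issue SUB r2<-Add2 // r0:8,r1:Add1,r2:Add2,r3:7,r4:Mul2
cycle 10: stall // r0:8,r1:Add1,r2:Add2,r3:7,r4:Mul2
cycle 11: stall // r0:8,r1:Add1,r2:Add2,r3:7,r4:Mul2
cycle 12: CDB Add1=59; issue ADD r3<-Add1 // r0:8,r1:59,r2:Add2,r3:Add1,r4:Mul2
cycle 13: CDB Mul2=408 // r0:8,r1:59,r2:Add2,r3:Add1,r4:408

STATUS = TAG Add2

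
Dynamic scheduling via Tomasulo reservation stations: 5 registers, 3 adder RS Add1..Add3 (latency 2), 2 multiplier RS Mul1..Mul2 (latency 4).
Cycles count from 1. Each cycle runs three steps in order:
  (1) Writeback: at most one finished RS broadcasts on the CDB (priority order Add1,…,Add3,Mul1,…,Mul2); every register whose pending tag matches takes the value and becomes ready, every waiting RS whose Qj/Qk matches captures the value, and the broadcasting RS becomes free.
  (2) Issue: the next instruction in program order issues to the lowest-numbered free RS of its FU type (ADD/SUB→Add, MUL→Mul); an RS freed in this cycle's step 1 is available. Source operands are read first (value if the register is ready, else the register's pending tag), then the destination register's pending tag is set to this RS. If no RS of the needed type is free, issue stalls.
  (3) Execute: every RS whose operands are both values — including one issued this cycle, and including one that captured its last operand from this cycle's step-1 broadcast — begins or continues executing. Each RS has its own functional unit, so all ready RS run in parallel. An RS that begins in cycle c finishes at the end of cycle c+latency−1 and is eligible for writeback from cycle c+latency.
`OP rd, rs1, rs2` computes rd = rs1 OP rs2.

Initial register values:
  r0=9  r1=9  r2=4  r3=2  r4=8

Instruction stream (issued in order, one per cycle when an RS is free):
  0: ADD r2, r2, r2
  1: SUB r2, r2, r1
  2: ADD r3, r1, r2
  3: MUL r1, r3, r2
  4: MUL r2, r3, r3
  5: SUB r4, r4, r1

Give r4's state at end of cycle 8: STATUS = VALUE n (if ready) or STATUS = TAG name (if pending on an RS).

STATUS = TAG Add2

cycle 1: issue ADD r2<-Add1 // r0:9,r1:9,r2:Add1,r3:2,r4:8
cycle 2: issue SUB r2<-Add2 // r0:9,r1:9,r2:Add2,r3:2,r4:8
cycle 3: CDB Add1=8; issue ADD r3<-Add1 // r0:9,r1:9,r2:Add2,r3:Add1,r4:8
cycle 4: issue MUL r1<-Mul1 // r0:9,r1:Mul1,r2:Add2,r3:Add1,r4:8
cycle 5: CDB Add2=-1; issue MUL r2<-Mul2 // r0:9,r1:Mul1,r2:Mul2,r3:Add1,r4:8
cycle 6: issue SUB r4<-Add2 // r0:9,r1:Mul1,r2:Mul2,r3:Add1,r4:Add2
cycle 7: CDB Add1=8 // r0:9,r1:Mul1,r2:Mul2,r3:8,r4:Add2
cycle 8: - // r0:9,r1:Mul1,r2:Mul2,r3:8,r4:Add2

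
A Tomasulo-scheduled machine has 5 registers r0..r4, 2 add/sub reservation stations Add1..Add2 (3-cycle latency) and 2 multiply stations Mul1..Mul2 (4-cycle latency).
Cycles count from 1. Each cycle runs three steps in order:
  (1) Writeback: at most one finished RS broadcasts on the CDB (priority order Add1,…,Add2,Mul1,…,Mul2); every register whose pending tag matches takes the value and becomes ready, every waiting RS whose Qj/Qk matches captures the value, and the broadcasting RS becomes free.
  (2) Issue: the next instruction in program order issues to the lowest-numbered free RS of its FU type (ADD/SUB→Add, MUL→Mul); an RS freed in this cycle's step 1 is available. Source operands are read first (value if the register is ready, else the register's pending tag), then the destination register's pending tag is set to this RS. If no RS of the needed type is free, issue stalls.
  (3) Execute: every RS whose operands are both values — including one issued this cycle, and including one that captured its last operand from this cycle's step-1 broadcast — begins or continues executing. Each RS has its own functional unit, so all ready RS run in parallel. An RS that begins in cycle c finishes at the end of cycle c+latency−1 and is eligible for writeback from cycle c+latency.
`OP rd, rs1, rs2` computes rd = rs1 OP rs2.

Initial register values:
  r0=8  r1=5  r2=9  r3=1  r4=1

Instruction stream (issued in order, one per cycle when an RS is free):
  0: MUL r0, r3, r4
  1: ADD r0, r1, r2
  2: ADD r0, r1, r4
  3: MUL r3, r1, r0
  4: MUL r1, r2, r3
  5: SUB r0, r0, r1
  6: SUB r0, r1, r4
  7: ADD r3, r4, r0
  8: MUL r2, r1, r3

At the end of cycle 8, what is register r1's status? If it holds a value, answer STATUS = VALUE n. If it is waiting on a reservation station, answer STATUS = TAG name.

STATUS = TAG Mul1

cycle 1: issue MUL r0<-Mul1 // r0:Mul1,r1:5,r2:9,r3:1,r4:1
cycle 2: issue ADD r0<-Add1 // r0:Add1,r1:5,r2:9,r3:1,r4:1
cycle 3: issue ADD r0<-Add2 // r0:Add2,r1:5,r2:9,r3:1,r4:1
cycle 4: issue MUL r3<-Mul2 // r0:Add2,r1:5,r2:9,r3:Mul2,r4:1
cycle 5: CDB Add1=14; stall // r0:Add2,r1:5,r2:9,r3:Mul2,r4:1
cycle 6: CDB Add2=6; stall // r0:6,r1:5,r2:9,r3:Mul2,r4:1
cycle 7: CDB Mul1=1; issue MUL r1<-Mul1 // r0:6,r1:Mul1,r2:9,r3:Mul2,r4:1
cycle 8: issue SUB r0<-Add1 // r0:Add1,r1:Mul1,r2:9,r3:Mul2,r4:1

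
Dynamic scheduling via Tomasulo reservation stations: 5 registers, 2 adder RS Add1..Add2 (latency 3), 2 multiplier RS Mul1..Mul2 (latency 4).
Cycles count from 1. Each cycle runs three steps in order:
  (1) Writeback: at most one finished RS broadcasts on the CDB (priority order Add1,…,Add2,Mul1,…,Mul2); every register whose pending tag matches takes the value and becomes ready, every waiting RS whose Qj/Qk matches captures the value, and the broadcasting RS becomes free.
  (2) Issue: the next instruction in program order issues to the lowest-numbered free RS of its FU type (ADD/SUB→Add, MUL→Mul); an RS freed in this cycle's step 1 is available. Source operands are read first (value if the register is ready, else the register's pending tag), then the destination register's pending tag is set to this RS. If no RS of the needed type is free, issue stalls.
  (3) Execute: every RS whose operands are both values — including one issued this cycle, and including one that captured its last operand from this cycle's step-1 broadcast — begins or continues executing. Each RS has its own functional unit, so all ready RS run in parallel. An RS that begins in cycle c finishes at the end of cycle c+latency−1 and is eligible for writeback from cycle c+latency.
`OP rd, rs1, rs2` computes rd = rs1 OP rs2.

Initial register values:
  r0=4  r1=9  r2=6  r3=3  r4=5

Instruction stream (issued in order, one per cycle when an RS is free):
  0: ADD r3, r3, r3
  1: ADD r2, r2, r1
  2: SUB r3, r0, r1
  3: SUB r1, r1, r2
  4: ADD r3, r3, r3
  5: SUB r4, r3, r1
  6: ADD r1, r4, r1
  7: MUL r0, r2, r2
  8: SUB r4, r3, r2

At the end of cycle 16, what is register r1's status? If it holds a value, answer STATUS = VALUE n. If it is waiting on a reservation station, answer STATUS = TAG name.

cycle 1: issue ADD r3<-Add1 // r0:4,r1:9,r2:6,r3:Add1,r4:5
cycle 2: issue ADD r2<-Add2 // r0:4,r1:9,r2:Add2,r3:Add1,r4:5
cycle 3: stall // r0:4,r1:9,r2:Add2,r3:Add1,r4:5
cycle 4: CDB Add1=6; issue SUB r3<-Add1 // r0:4,r1:9,r2:Add2,r3:Add1,r4:5
cycle 5: CDB Add2=15; issue SUB r1<-Add2 // r0:4,r1:Add2,r2:15,r3:Add1,r4:5
cycle 6: stall // r0:4,r1:Add2,r2:15,r3:Add1,r4:5
cycle 7: CDB Add1=-5; issue ADD r3<-Add1 // r0:4,r1:Add2,r2:15,r3:Add1,r4:5
cycle 8: CDB Add2=-6; issue SUB r4<-Add2 // r0:4,r1:-6,r2:15,r3:Add1,r4:Add2
cycle 9: stall // r0:4,r1:-6,r2:15,r3:Add1,r4:Add2
cycle 10: CDB Add1=-10; issue ADD r1<-Add1 // r0:4,r1:Add1,r2:15,r3:-10,r4:Add2
cycle 11: issue MUL r0<-Mul1 // r0:Mul1,r1:Add1,r2:15,r3:-10,r4:Add2
cycle 12: stall // r0:Mul1,r1:Add1,r2:15,r3:-10,r4:Add2
cycle 13: CDB Add2=-4; issue SUB r4<-Add2 // r0:Mul1,r1:Add1,r2:15,r3:-10,r4:Add2
cycle 14: - // r0:Mul1,r1:Add1,r2:15,r3:-10,r4:Add2
cycle 15: CDB Mul1=225 // r0:225,r1:Add1,r2:15,r3:-10,r4:Add2
cycle 16: CDB Add1=-10 // r0:225,r1:-10,r2:15,r3:-10,r4:Add2

STATUS = VALUE -10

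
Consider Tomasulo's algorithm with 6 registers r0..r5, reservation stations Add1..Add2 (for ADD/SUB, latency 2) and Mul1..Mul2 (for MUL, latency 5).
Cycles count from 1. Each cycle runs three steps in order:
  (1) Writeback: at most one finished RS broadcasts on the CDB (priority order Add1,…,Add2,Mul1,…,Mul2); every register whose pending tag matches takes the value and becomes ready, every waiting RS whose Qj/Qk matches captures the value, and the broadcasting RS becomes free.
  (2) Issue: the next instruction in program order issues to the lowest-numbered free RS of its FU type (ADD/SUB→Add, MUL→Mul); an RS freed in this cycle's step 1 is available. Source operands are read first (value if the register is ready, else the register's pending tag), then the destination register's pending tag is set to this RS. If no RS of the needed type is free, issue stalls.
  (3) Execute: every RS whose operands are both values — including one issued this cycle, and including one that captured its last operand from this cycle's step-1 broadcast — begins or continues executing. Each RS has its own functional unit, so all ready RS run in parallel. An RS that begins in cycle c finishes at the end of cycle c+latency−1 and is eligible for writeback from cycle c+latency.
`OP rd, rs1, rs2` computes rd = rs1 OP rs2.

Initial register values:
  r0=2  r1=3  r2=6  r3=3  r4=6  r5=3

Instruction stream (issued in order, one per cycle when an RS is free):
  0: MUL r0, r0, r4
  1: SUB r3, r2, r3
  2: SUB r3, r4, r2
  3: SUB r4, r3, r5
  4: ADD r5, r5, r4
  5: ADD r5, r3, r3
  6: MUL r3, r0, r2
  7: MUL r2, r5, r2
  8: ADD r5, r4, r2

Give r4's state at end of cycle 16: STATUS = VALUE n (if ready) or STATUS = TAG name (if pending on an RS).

c1: issue MUL r0<-Mul1 | r0:Mul1,r1:3,r2:6,r3:3,r4:6,r5:3
c2: issue SUB r3<-Add1 | r0:Mul1,r1:3,r2:6,r3:Add1,r4:6,r5:3
c3: issue SUB r3<-Add2 | r0:Mul1,r1:3,r2:6,r3:Add2,r4:6,r5:3
c4: CDB Add1=3; issue SUB r4<-Add1 | r0:Mul1,r1:3,r2:6,r3:Add2,r4:Add1,r5:3
c5: CDB Add2=0; issue ADD r5<-Add2 | r0:Mul1,r1:3,r2:6,r3:0,r4:Add1,r5:Add2
c6: CDB Mul1=12; stall | r0:12,r1:3,r2:6,r3:0,r4:Add1,r5:Add2
c7: CDB Add1=-3; issue ADD r5<-Add1 | r0:12,r1:3,r2:6,r3:0,r4:-3,r5:Add1
c8: issue MUL r3<-Mul1 | r0:12,r1:3,r2:6,r3:Mul1,r4:-3,r5:Add1
c9: CDB Add1=0; issue MUL r2<-Mul2 | r0:12,r1:3,r2:Mul2,r3:Mul1,r4:-3,r5:0
c10: CDB Add2=0; issue ADD r5<-Add1 | r0:12,r1:3,r2:Mul2,r3:Mul1,r4:-3,r5:Add1
c11: - | r0:12,r1:3,r2:Mul2,r3:Mul1,r4:-3,r5:Add1
c12: - | r0:12,r1:3,r2:Mul2,r3:Mul1,r4:-3,r5:Add1
c13: CDB Mul1=72 | r0:12,r1:3,r2:Mul2,r3:72,r4:-3,r5:Add1
c14: CDB Mul2=0 | r0:12,r1:3,r2:0,r3:72,r4:-3,r5:Add1
c15: - | r0:12,r1:3,r2:0,r3:72,r4:-3,r5:Add1
c16: CDB Add1=-3 | r0:12,r1:3,r2:0,r3:72,r4:-3,r5:-3

STATUS = VALUE -3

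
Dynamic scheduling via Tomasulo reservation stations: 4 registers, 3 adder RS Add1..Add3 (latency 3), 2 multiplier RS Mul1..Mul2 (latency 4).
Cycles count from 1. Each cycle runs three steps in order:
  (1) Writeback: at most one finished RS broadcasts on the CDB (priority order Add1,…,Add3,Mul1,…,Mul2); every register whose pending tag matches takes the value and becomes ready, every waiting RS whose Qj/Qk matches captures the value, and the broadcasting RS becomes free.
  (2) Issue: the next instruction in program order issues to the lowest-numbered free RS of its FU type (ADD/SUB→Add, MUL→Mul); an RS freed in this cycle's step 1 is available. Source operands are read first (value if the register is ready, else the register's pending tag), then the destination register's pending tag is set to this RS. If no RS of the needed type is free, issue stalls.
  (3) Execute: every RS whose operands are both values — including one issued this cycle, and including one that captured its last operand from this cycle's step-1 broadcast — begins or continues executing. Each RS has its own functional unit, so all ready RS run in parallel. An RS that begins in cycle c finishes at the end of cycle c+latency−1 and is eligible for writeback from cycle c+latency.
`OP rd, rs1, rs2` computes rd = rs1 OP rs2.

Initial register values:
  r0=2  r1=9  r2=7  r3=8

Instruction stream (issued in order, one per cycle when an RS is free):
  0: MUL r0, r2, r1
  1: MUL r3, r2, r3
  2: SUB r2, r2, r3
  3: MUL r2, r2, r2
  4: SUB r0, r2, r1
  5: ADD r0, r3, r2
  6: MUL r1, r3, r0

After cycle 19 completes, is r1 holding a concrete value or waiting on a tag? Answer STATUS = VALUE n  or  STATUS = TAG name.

STATUS = TAG Mul2

c1: issue MUL r0<-Mul1 | r0:Mul1,r1:9,r2:7,r3:8
c2: issue MUL r3<-Mul2 | r0:Mul1,r1:9,r2:7,r3:Mul2
c3: issue SUB r2<-Add1 | r0:Mul1,r1:9,r2:Add1,r3:Mul2
c4: stall | r0:Mul1,r1:9,r2:Add1,r3:Mul2
c5: CDB Mul1=63; issue MUL r2<-Mul1 | r0:63,r1:9,r2:Mul1,r3:Mul2
c6: CDB Mul2=56; issue SUB r0<-Add2 | r0:Add2,r1:9,r2:Mul1,r3:56
c7: issue ADD r0<-Add3 | r0:Add3,r1:9,r2:Mul1,r3:56
c8: issue MUL r1<-Mul2 | r0:Add3,r1:Mul2,r2:Mul1,r3:56
c9: CDB Add1=-49 | r0:Add3,r1:Mul2,r2:Mul1,r3:56
c10: - | r0:Add3,r1:Mul2,r2:Mul1,r3:56
c11: - | r0:Add3,r1:Mul2,r2:Mul1,r3:56
c12: - | r0:Add3,r1:Mul2,r2:Mul1,r3:56
c13: CDB Mul1=2401 | r0:Add3,r1:Mul2,r2:2401,r3:56
c14: - | r0:Add3,r1:Mul2,r2:2401,r3:56
c15: - | r0:Add3,r1:Mul2,r2:2401,r3:56
c16: CDB Add2=2392 | r0:Add3,r1:Mul2,r2:2401,r3:56
c17: CDB Add3=2457 | r0:2457,r1:Mul2,r2:2401,r3:56
c18: - | r0:2457,r1:Mul2,r2:2401,r3:56
c19: - | r0:2457,r1:Mul2,r2:2401,r3:56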